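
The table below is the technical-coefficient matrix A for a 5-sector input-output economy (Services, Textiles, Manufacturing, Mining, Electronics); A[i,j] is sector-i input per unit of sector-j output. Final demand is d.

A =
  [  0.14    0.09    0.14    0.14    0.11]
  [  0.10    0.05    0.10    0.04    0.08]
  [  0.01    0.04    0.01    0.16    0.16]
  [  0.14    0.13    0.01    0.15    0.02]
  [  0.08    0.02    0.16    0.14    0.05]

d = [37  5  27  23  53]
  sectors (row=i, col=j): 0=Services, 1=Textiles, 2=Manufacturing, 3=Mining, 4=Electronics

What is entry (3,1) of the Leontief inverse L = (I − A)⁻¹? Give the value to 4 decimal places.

L[3,1] = 0.1990

Form M = I − A:
  [  0.86   -0.09   -0.14   -0.14   -0.11]
  [ -0.10    0.95   -0.10   -0.04   -0.08]
  [ -0.01   -0.04    0.99   -0.16   -0.16]
  [ -0.14   -0.13   -0.01    0.85   -0.02]
  [ -0.08   -0.02   -0.16   -0.14    0.95]
Leontief inverse L = M⁻¹:
  [  1.2520    0.1725    0.2305    0.2914    0.2044]
  [  0.1637    1.0957    0.1579    0.1314    0.1406]
  [  0.0829    0.0915    1.0663    0.2520    0.2022]
  [  0.2359    0.1990    0.0797    1.2535    0.0839]
  [  0.1576    0.0823    0.2141    0.2545    1.1192]
Total output x = L · d:
  x_0 = 1.2520·37 + 0.1725·5 + 0.2305·27 + 0.2914·23 + 0.2044·53 = 70.9448
  x_1 = 0.1637·37 + 1.0957·5 + 0.1579·27 + 0.1314·23 + 0.1406·53 = 26.2721
  x_2 = 0.0829·37 + 0.0915·5 + 1.0663·27 + 0.2520·23 + 0.2022·53 = 48.8240
  x_3 = 0.2359·37 + 0.1990·5 + 0.0797·27 + 1.2535·23 + 0.0839·53 = 45.1527
  x_4 = 0.1576·37 + 0.0823·5 + 0.2141·27 + 0.2545·23 + 1.1192·53 = 77.1939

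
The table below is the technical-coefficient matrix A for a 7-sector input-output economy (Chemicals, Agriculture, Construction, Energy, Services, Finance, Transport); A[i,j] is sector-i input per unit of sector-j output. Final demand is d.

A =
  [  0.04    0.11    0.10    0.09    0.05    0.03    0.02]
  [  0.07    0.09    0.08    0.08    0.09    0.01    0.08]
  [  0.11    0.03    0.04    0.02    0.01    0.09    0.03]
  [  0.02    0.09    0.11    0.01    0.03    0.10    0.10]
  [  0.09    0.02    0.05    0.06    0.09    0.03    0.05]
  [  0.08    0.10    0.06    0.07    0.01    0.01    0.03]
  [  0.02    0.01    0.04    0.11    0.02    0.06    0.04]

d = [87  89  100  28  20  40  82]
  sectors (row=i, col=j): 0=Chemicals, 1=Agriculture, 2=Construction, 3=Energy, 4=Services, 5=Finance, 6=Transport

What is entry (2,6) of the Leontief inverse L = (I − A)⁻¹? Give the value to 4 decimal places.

Form M = I − A:
  [  0.96   -0.11   -0.10   -0.09   -0.05   -0.03   -0.02]
  [ -0.07    0.91   -0.08   -0.08   -0.09   -0.01   -0.08]
  [ -0.11   -0.03    0.96   -0.02   -0.01   -0.09   -0.03]
  [ -0.02   -0.09   -0.11    0.99   -0.03   -0.10   -0.10]
  [ -0.09   -0.02   -0.05   -0.06    0.91   -0.03   -0.05]
  [ -0.08   -0.10   -0.06   -0.07   -0.01    0.99   -0.03]
  [ -0.02   -0.01   -0.04   -0.11   -0.02   -0.06    0.96]
Leontief inverse L = M⁻¹:
  [  1.0883    0.1596    0.1529    0.1316    0.0837    0.0680    0.0609]
  [  0.1207    1.1410    0.1378    0.1312    0.1286    0.0524    0.1239]
  [  0.1437    0.0723    1.0801    0.0566    0.0312    0.1132    0.0538]
  [  0.0694    0.1358    0.1569    1.0586    0.0583    0.1346    0.1352]
  [  0.1292    0.0610    0.0955    0.0998    1.1188    0.0621    0.0814]
  [  0.1165    0.1441    0.1061    0.1073    0.0382    1.0406    0.0634]
  [  0.0479    0.0441    0.0762    0.1366    0.0368    0.0884    1.0676]
Total output x = L · d:
  x_0 = 1.0883·87 + 0.1596·89 + 0.1529·100 + 0.1316·28 + 0.0837·20 + 0.0680·40 + 0.0609·82 = 137.2553
  x_1 = 0.1207·87 + 1.1410·89 + 0.1378·100 + 0.1312·28 + 0.1286·20 + 0.0524·40 + 0.1239·82 = 144.3330
  x_2 = 0.1437·87 + 0.0723·89 + 1.0801·100 + 0.0566·28 + 0.0312·20 + 0.1132·40 + 0.0538·82 = 138.0947
  x_3 = 0.0694·87 + 0.1358·89 + 0.1569·100 + 1.0586·28 + 0.0583·20 + 0.1346·40 + 0.1352·82 = 81.1044
  x_4 = 0.1292·87 + 0.0610·89 + 0.0955·100 + 0.0998·28 + 1.1188·20 + 0.0621·40 + 0.0814·82 = 60.5527
  x_5 = 0.1165·87 + 0.1441·89 + 0.1061·100 + 0.1073·28 + 0.0382·20 + 1.0406·40 + 0.0634·82 = 84.1643
  x_6 = 0.0479·87 + 0.0441·89 + 0.0762·100 + 0.1366·28 + 0.0368·20 + 0.0884·40 + 1.0676·82 = 111.3486

L[2,6] = 0.0538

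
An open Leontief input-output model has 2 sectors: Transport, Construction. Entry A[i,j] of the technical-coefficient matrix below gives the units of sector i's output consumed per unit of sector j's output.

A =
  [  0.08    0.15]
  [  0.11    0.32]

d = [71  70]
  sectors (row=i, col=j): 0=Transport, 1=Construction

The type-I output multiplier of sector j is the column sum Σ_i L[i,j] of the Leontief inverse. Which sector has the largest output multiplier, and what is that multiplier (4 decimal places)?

Form M = I − A:
  [  0.92   -0.15]
  [ -0.11    0.68]
Leontief inverse L = M⁻¹:
  [  1.1164    0.2463]
  [  0.1806    1.5104]
Total output x = L · d:
  x_0 = 1.1164·71 + 0.2463·70 = 96.5030
  x_1 = 0.1806·71 + 1.5104·70 = 118.5520
Output multipliers (column sums of L):
  Transport: 1.2970
  Construction: 1.7567

Construction (1.7567)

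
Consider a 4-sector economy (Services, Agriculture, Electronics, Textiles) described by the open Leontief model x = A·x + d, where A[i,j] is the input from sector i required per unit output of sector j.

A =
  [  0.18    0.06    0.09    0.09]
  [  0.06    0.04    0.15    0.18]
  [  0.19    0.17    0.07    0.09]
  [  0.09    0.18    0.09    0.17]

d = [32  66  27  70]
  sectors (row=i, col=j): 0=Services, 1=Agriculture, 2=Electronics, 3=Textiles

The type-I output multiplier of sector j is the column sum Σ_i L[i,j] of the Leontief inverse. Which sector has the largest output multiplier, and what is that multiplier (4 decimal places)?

Textiles (2.0133)

Form M = I − A:
  [  0.82   -0.06   -0.09   -0.09]
  [ -0.06    0.96   -0.15   -0.18]
  [ -0.19   -0.17    0.93   -0.09]
  [ -0.09   -0.18   -0.09    0.83]
Leontief inverse L = M⁻¹:
  [  1.2896    0.1456    0.1666    0.1895]
  [  0.1693    1.1477    0.2298    0.2922]
  [  0.3148    0.2680    1.1702    0.2191]
  [  0.2107    0.2938    0.1948    1.3125]
Total output x = L · d:
  x_0 = 1.2896·32 + 0.1456·66 + 0.1666·27 + 0.1895·70 = 68.6408
  x_1 = 0.1693·32 + 1.1477·66 + 0.2298·27 + 0.2922·70 = 107.8228
  x_2 = 0.3148·32 + 0.2680·66 + 1.1702·27 + 0.2191·70 = 74.6939
  x_3 = 0.2107·32 + 0.2938·66 + 0.1948·27 + 1.3125·70 = 123.2629
Output multipliers (column sums of L):
  Services: 1.9843
  Agriculture: 1.8551
  Electronics: 1.7613
  Textiles: 2.0133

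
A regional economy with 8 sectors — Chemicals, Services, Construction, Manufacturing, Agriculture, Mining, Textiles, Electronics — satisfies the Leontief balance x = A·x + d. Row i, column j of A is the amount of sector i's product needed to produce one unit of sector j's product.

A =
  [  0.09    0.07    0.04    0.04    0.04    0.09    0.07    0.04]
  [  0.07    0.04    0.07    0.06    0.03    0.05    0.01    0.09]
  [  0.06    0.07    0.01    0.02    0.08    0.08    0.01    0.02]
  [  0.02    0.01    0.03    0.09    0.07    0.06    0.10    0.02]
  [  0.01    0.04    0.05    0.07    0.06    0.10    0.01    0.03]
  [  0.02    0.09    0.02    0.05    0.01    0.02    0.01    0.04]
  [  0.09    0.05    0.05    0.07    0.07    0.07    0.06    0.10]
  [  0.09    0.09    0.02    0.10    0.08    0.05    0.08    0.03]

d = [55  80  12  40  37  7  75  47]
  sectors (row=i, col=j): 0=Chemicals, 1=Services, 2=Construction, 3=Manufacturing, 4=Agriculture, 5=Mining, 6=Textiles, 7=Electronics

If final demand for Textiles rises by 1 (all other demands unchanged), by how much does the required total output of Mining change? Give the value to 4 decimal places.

Form M = I − A:
  [  0.91   -0.07   -0.04   -0.04   -0.04   -0.09   -0.07   -0.04]
  [ -0.07    0.96   -0.07   -0.06   -0.03   -0.05   -0.01   -0.09]
  [ -0.06   -0.07    0.99   -0.02   -0.08   -0.08   -0.01   -0.02]
  [ -0.02   -0.01   -0.03    0.91   -0.07   -0.06   -0.10   -0.02]
  [ -0.01   -0.04   -0.05   -0.07    0.94   -0.10   -0.01   -0.03]
  [ -0.02   -0.09   -0.02   -0.05   -0.01    0.98   -0.01   -0.04]
  [ -0.09   -0.05   -0.05   -0.07   -0.07   -0.07    0.94   -0.10]
  [ -0.09   -0.09   -0.02   -0.10   -0.08   -0.05   -0.08    0.97]
Leontief inverse L = M⁻¹:
  [  1.1371    0.1187    0.0710    0.0904    0.0812    0.1417    0.1055    0.0805]
  [  0.1109    1.0832    0.0944    0.1056    0.0697    0.0960    0.0440    0.1198]
  [  0.0888    0.1038    1.0330    0.0556    0.1067    0.1167    0.0310    0.0470]
  [  0.0539    0.0459    0.0552    1.1356    0.1085    0.1045    0.1326    0.0524]
  [  0.0364    0.0740    0.0706    0.1080    1.0904    0.1359    0.0334    0.0548]
  [  0.0455    0.1139    0.0379    0.0796    0.0334    1.0471    0.0303    0.0622]
  [  0.1446    0.1067    0.0850    0.1328    0.1227    0.1326    1.1057    0.1436]
  [  0.1405    0.1392    0.0571    0.1604    0.1291    0.1114    0.1237    1.0755]
Total output x = L · d:
  x_0 = 1.1371·55 + 0.1187·80 + 0.0710·12 + 0.0904·40 + 0.0812·37 + 0.1417·7 + 0.1055·75 + 0.0805·47 = 92.1987
  x_1 = 0.1109·55 + 1.0832·80 + 0.0944·12 + 0.1056·40 + 0.0697·37 + 0.0960·7 + 0.0440·75 + 0.1198·47 = 110.2905
  x_2 = 0.0888·55 + 0.1038·80 + 1.0330·12 + 0.0556·40 + 0.1067·37 + 0.1167·7 + 0.0310·75 + 0.0470·47 = 37.1060
  x_3 = 0.0539·55 + 0.0459·80 + 0.0552·12 + 1.1356·40 + 0.1085·37 + 0.1045·7 + 0.1326·75 + 0.0524·47 = 69.8759
  x_4 = 0.0364·55 + 0.0740·80 + 0.0706·12 + 0.1080·40 + 1.0904·37 + 0.1359·7 + 0.0334·75 + 0.0548·47 = 59.4696
  x_5 = 0.0455·55 + 0.1139·80 + 0.0379·12 + 0.0796·40 + 0.0334·37 + 1.0471·7 + 0.0303·75 + 0.0622·47 = 29.0142
  x_6 = 0.1446·55 + 0.1067·80 + 0.0850·12 + 0.1328·40 + 0.1227·37 + 0.1326·7 + 1.1057·75 + 0.1436·47 = 117.9647
  x_7 = 0.1405·55 + 0.1392·80 + 0.0571·12 + 0.1604·40 + 0.1291·37 + 0.1114·7 + 0.1237·75 + 1.0755·47 = 91.3394
Δx_5 = L[5,6] · Δd_6 = 0.0303 · 1 = 0.0303

0.0303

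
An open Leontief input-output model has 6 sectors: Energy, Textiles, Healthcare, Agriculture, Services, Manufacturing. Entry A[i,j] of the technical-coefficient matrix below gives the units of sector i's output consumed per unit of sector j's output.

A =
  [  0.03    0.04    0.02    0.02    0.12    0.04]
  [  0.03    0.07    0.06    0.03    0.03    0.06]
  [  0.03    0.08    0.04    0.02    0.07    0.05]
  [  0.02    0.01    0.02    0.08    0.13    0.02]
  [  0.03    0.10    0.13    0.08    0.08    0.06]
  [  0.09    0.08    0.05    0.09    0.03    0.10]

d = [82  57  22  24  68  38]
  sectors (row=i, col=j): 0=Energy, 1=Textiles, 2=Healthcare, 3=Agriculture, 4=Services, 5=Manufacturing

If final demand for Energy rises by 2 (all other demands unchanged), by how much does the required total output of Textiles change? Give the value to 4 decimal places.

Form M = I − A:
  [  0.97   -0.04   -0.02   -0.02   -0.12   -0.04]
  [ -0.03    0.93   -0.06   -0.03   -0.03   -0.06]
  [ -0.03   -0.08    0.96   -0.02   -0.07   -0.05]
  [ -0.02   -0.01   -0.02    0.92   -0.13   -0.02]
  [ -0.03   -0.10   -0.13   -0.08    0.92   -0.06]
  [ -0.09   -0.08   -0.05   -0.09   -0.03    0.90]
Leontief inverse L = M⁻¹:
  [  1.0464    0.0718    0.0511    0.0457    0.1513    0.0652]
  [  0.0473    1.0986    0.0831    0.0521    0.0584    0.0850]
  [  0.0476    0.1117    1.0681    0.0441    0.0998    0.0765]
  [  0.0348    0.0396    0.0513    1.1089    0.1678    0.0429]
  [  0.0566    0.1488    0.1715    0.1181    1.1322    0.1001]
  [  0.1169    0.1200    0.0827    0.1265    0.0804    1.1371]
Total output x = L · d:
  x_0 = 1.0464·82 + 0.0718·57 + 0.0511·22 + 0.0457·24 + 0.1513·68 + 0.0652·38 = 104.8870
  x_1 = 0.0473·82 + 1.0986·57 + 0.0831·22 + 0.0521·24 + 0.0584·68 + 0.0850·38 = 76.7822
  x_2 = 0.0476·82 + 0.1117·57 + 1.0681·22 + 0.0441·24 + 0.0998·68 + 0.0765·38 = 44.5221
  x_3 = 0.0348·82 + 0.0396·57 + 0.0513·22 + 1.1089·24 + 0.1678·68 + 0.0429·38 = 45.8946
  x_4 = 0.0566·82 + 0.1488·57 + 0.1715·22 + 0.1181·24 + 1.1322·68 + 0.1001·38 = 100.5231
  x_5 = 0.1169·82 + 0.1200·57 + 0.0827·22 + 0.1265·24 + 0.0804·68 + 1.1371·38 = 69.9497
Δx_1 = L[1,0] · Δd_0 = 0.0473 · 2 = 0.0946

0.0946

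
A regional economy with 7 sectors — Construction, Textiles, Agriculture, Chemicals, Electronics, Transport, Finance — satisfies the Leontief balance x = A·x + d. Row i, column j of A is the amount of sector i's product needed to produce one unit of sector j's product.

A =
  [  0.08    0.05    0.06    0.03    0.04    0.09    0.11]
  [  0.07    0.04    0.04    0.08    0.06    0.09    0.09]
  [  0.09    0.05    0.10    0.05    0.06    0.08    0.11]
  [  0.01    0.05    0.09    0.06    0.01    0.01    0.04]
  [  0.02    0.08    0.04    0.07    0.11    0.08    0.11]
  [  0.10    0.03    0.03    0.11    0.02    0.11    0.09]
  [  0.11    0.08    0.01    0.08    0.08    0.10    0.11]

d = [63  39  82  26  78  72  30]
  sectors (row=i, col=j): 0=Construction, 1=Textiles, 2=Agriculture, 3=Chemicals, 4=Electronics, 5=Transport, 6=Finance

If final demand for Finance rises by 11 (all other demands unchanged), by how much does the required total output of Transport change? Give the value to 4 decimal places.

1.9003

Form M = I − A:
  [  0.92   -0.05   -0.06   -0.03   -0.04   -0.09   -0.11]
  [ -0.07    0.96   -0.04   -0.08   -0.06   -0.09   -0.09]
  [ -0.09   -0.05    0.90   -0.05   -0.06   -0.08   -0.11]
  [ -0.01   -0.05   -0.09    0.94   -0.01   -0.01   -0.04]
  [ -0.02   -0.08   -0.04   -0.07    0.89   -0.08   -0.11]
  [ -0.10   -0.03   -0.03   -0.11   -0.02    0.89   -0.09]
  [ -0.11   -0.08   -0.01   -0.08   -0.08   -0.10    0.89]
Leontief inverse L = M⁻¹:
  [  1.1489    0.0989    0.1019    0.0932    0.0876    0.1663    0.1964]
  [  0.1331    1.0886    0.0835    0.1428    0.1058    0.1616    0.1727]
  [  0.1682    0.1076    1.1524    0.1220    0.1166    0.1670    0.2109]
  [  0.0460    0.0775    0.1201    1.0941    0.0366    0.0486    0.0870]
  [  0.0869    0.1352    0.0853    0.1414    1.1656    0.1591    0.2015]
  [  0.1657    0.0781    0.0760    0.1736    0.0619    1.1820    0.1728]
  [  0.1864    0.1392    0.0601    0.1563    0.1367    0.1884    1.2111]
Total output x = L · d:
  x_0 = 1.1489·63 + 0.0989·39 + 0.1019·82 + 0.0932·26 + 0.0876·78 + 0.1663·72 + 0.1964·30 = 111.7251
  x_1 = 0.1331·63 + 1.0886·39 + 0.0835·82 + 0.1428·26 + 0.1058·78 + 0.1616·72 + 0.1727·30 = 86.4666
  x_2 = 0.1682·63 + 0.1076·39 + 1.1524·82 + 0.1220·26 + 0.1166·78 + 0.1670·72 + 0.2109·30 = 139.9056
  x_3 = 0.0460·63 + 0.0775·39 + 0.1201·82 + 1.0941·26 + 0.0366·78 + 0.0486·72 + 0.0870·30 = 53.1838
  x_4 = 0.0869·63 + 0.1352·39 + 0.0853·82 + 0.1414·26 + 1.1656·78 + 0.1591·72 + 0.2015·30 = 129.8402
  x_5 = 0.1657·63 + 0.0781·39 + 0.0760·82 + 0.1736·26 + 0.0619·78 + 1.1820·72 + 0.1728·30 = 119.3434
  x_6 = 0.1864·63 + 0.1392·39 + 0.0601·82 + 0.1563·26 + 0.1367·78 + 0.1884·72 + 1.2111·30 = 86.7218
Δx_5 = L[5,6] · Δd_6 = 0.1728 · 11 = 1.9003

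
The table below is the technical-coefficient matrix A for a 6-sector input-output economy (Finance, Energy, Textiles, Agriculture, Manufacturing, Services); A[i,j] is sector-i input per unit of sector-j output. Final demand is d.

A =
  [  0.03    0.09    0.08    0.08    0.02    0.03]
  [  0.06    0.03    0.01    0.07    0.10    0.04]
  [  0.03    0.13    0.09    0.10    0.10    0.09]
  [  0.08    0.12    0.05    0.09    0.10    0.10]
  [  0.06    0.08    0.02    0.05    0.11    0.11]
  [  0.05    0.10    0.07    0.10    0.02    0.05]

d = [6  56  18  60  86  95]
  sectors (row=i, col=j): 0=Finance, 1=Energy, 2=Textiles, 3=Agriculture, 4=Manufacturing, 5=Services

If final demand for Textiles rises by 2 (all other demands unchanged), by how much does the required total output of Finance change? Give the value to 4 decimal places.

Form M = I − A:
  [  0.97   -0.09   -0.08   -0.08   -0.02   -0.03]
  [ -0.06    0.97   -0.01   -0.07   -0.10   -0.04]
  [ -0.03   -0.13    0.91   -0.10   -0.10   -0.09]
  [ -0.08   -0.12   -0.05    0.91   -0.10   -0.10]
  [ -0.06   -0.08   -0.02   -0.05    0.89   -0.11]
  [ -0.05   -0.10   -0.07   -0.10   -0.02    0.95]
Leontief inverse L = M⁻¹:
  [  1.0615    0.1418    0.1089    0.1277    0.0680    0.0711]
  [  0.0897    1.0776    0.0351    0.1111    0.1413    0.0796]
  [  0.0817    0.2120    1.1340    0.1751    0.1763    0.1578]
  [  0.1302    0.1995    0.0939    1.1633    0.1703    0.1636]
  [  0.0995    0.1422    0.0541    0.1072    1.1635    0.1603]
  [  0.0871    0.1605    0.1040    0.1560    0.0739    1.0970]
Total output x = L · d:
  x_0 = 1.0615·6 + 0.1418·56 + 0.1089·18 + 0.1277·60 + 0.0680·86 + 0.0711·95 = 36.5361
  x_1 = 0.0897·6 + 1.0776·56 + 0.0351·18 + 0.1111·60 + 0.1413·86 + 0.0796·95 = 87.8952
  x_2 = 0.0817·6 + 0.2120·56 + 1.1340·18 + 0.1751·60 + 0.1763·86 + 0.1578·95 = 73.4379
  x_3 = 0.1302·6 + 0.1995·56 + 0.0939·18 + 1.1633·60 + 0.1703·86 + 0.1636·95 = 113.6251
  x_4 = 0.0995·6 + 0.1422·56 + 0.0541·18 + 0.1072·60 + 1.1635·86 + 0.1603·95 = 131.2561
  x_5 = 0.0871·6 + 0.1605·56 + 0.1040·18 + 0.1560·60 + 0.0739·86 + 1.0970·95 = 131.3101
Δx_0 = L[0,2] · Δd_2 = 0.1089 · 2 = 0.2177

0.2177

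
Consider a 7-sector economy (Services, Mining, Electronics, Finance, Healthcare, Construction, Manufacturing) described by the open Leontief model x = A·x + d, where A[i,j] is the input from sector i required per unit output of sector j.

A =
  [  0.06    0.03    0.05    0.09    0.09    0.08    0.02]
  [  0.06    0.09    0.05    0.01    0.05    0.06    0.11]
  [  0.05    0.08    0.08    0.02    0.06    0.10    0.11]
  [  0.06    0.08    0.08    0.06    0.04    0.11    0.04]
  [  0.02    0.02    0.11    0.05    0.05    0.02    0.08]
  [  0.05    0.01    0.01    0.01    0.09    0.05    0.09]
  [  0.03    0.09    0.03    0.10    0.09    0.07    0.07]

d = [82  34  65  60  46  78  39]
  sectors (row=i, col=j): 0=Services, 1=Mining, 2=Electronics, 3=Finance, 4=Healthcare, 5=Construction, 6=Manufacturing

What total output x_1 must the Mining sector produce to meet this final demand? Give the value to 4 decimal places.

74.6861

Form M = I − A:
  [  0.94   -0.03   -0.05   -0.09   -0.09   -0.08   -0.02]
  [ -0.06    0.91   -0.05   -0.01   -0.05   -0.06   -0.11]
  [ -0.05   -0.08    0.92   -0.02   -0.06   -0.10   -0.11]
  [ -0.06   -0.08   -0.08    0.94   -0.04   -0.11   -0.04]
  [ -0.02   -0.02   -0.11   -0.05    0.95   -0.02   -0.08]
  [ -0.05   -0.01   -0.01   -0.01   -0.09    0.95   -0.09]
  [ -0.03   -0.09   -0.03   -0.10   -0.09   -0.07    0.93]
Leontief inverse L = M⁻¹:
  [  1.0930    0.0667    0.0939    0.1237    0.1372    0.1287    0.0721]
  [  0.0935    1.1341    0.0898    0.0474    0.1025    0.1090    0.1682]
  [  0.0887    0.1293    1.1261    0.0609    0.1207    0.1569    0.1786]
  [  0.0985    0.1245    0.1239    1.0950    0.0952    0.1656    0.1028]
  [  0.0476    0.0592    0.1483    0.0808    1.0915    0.0652    0.1292]
  [  0.0714    0.0368    0.0406    0.0400    0.1276    1.0820    0.1281]
  [  0.0678    0.1380    0.0788    0.1391    0.1437    0.1253    1.1328]
Total output x = L · d:
  x_0 = 1.0930·82 + 0.0667·34 + 0.0939·65 + 0.1237·60 + 0.1372·46 + 0.1287·78 + 0.0721·39 = 124.5871
  x_1 = 0.0935·82 + 1.1341·34 + 0.0898·65 + 0.0474·60 + 0.1025·46 + 0.1090·78 + 0.1682·39 = 74.6861
  x_2 = 0.0887·82 + 0.1293·34 + 1.1261·65 + 0.0609·60 + 0.1207·46 + 0.1569·78 + 0.1786·39 = 113.2687
  x_3 = 0.0985·82 + 0.1245·34 + 0.1239·65 + 1.0950·60 + 0.0952·46 + 0.1656·78 + 0.1028·39 = 107.3690
  x_4 = 0.0476·82 + 0.0592·34 + 0.1483·65 + 0.0808·60 + 1.0915·46 + 0.0652·78 + 0.1292·39 = 80.7409
  x_5 = 0.0714·82 + 0.0368·34 + 0.0406·65 + 0.0400·60 + 0.1276·46 + 1.0820·78 + 0.1281·39 = 107.4046
  x_6 = 0.0678·82 + 0.1380·34 + 0.0788·65 + 0.1391·60 + 0.1437·46 + 0.1253·78 + 1.1328·39 = 84.2789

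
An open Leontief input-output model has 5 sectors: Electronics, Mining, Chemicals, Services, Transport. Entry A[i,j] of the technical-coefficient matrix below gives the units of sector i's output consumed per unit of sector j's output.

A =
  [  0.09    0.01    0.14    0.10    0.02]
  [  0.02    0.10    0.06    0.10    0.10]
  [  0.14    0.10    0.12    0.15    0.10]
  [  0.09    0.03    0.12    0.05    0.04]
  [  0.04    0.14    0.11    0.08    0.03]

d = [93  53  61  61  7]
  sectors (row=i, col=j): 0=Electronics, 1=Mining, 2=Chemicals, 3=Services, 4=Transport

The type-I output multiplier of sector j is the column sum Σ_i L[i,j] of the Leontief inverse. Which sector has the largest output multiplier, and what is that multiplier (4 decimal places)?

Chemicals (1.9563)

Form M = I − A:
  [  0.91   -0.01   -0.14   -0.10   -0.02]
  [ -0.02    0.90   -0.06   -0.10   -0.10]
  [ -0.14   -0.10    0.88   -0.15   -0.10]
  [ -0.09   -0.03   -0.12    0.95   -0.04]
  [ -0.04   -0.14   -0.11   -0.08    0.97]
Leontief inverse L = M⁻¹:
  [  1.1523    0.0515    0.2167    0.1658    0.0582]
  [  0.0672    1.1533    0.1288    0.1606    0.1402]
  [  0.2263    0.1735    1.2385    0.2512    0.1606]
  [  0.1439    0.0714    0.1888    1.1115    0.0756]
  [  0.0947    0.1941    0.1835    0.1502    1.0780]
Total output x = L · d:
  x_0 = 1.1523·93 + 0.0515·53 + 0.2167·61 + 0.1658·61 + 0.0582·7 = 133.6404
  x_1 = 0.0672·93 + 1.1533·53 + 0.1288·61 + 0.1606·61 + 0.1402·7 = 86.0082
  x_2 = 0.2263·93 + 0.1735·53 + 1.2385·61 + 0.2512·61 + 0.1606·7 = 122.2291
  x_3 = 0.1439·93 + 0.0714·53 + 0.1888·61 + 1.1115·61 + 0.0756·7 = 97.0058
  x_4 = 0.0947·93 + 0.1941·53 + 0.1835·61 + 0.1502·61 + 1.0780·7 = 47.0025
Output multipliers (column sums of L):
  Electronics: 1.6844
  Mining: 1.6438
  Chemicals: 1.9563
  Services: 1.8392
  Transport: 1.5126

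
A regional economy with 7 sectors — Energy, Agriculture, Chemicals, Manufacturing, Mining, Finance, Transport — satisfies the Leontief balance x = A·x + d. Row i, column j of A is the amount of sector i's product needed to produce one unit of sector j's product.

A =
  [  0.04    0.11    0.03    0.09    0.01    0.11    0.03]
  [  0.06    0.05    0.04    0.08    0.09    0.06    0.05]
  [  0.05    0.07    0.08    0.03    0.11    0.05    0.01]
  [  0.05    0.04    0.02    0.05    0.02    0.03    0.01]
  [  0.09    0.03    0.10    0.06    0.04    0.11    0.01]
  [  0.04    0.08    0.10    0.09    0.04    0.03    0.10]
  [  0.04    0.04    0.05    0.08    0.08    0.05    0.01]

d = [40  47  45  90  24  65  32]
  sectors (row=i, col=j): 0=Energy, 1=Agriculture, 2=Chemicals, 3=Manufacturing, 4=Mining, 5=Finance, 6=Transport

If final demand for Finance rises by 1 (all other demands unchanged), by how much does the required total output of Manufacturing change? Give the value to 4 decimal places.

0.0523

Form M = I − A:
  [  0.96   -0.11   -0.03   -0.09   -0.01   -0.11   -0.03]
  [ -0.06    0.95   -0.04   -0.08   -0.09   -0.06   -0.05]
  [ -0.05   -0.07    0.92   -0.03   -0.11   -0.05   -0.01]
  [ -0.05   -0.04   -0.02    0.95   -0.02   -0.03   -0.01]
  [ -0.09   -0.03   -0.10   -0.06    0.96   -0.11   -0.01]
  [ -0.04   -0.08   -0.10   -0.09   -0.04    0.97   -0.10]
  [ -0.04   -0.04   -0.05   -0.08   -0.08   -0.05    0.99]
Leontief inverse L = M⁻¹:
  [  1.0749    0.1517    0.0690    0.1386    0.0472    0.1474    0.0577]
  [  0.0983    1.0913    0.0824    0.1278    0.1258    0.1048    0.0721]
  [  0.0885    0.1103    1.1245    0.0743    0.1483    0.0956    0.0315]
  [  0.0686    0.0626    0.0393    1.0748    0.0375    0.0523    0.0222]
  [  0.1273    0.0787    0.1460    0.1092    1.0789    0.1545    0.0369]
  [  0.0806    0.1243    0.1440    0.1402    0.0868    1.0756    0.1211]
  [  0.0718    0.0735    0.0852    0.1173    0.1091    0.0861    1.0278]
Total output x = L · d:
  x_0 = 1.0749·40 + 0.1517·47 + 0.0690·45 + 0.1386·90 + 0.0472·24 + 0.1474·65 + 0.0577·32 = 78.2665
  x_1 = 0.0983·40 + 1.0913·47 + 0.0824·45 + 0.1278·90 + 0.1258·24 + 0.1048·65 + 0.0721·32 = 82.5723
  x_2 = 0.0885·40 + 0.1103·47 + 1.1245·45 + 0.0743·90 + 0.1483·24 + 0.0956·65 + 0.0315·32 = 76.7858
  x_3 = 0.0686·40 + 0.0626·47 + 0.0393·45 + 1.0748·90 + 0.0375·24 + 0.0523·65 + 0.0222·32 = 109.1972
  x_4 = 0.1273·40 + 0.0787·47 + 0.1460·45 + 0.1092·90 + 1.0789·24 + 0.1545·65 + 0.0369·32 = 62.3061
  x_5 = 0.0806·40 + 0.1243·47 + 0.1440·45 + 0.1402·90 + 0.0868·24 + 1.0756·65 + 0.1211·32 = 104.0374
  x_6 = 0.0718·40 + 0.0735·47 + 0.0852·45 + 0.1173·90 + 0.1091·24 + 0.0861·65 + 1.0278·32 = 61.8131
Δx_3 = L[3,5] · Δd_5 = 0.0523 · 1 = 0.0523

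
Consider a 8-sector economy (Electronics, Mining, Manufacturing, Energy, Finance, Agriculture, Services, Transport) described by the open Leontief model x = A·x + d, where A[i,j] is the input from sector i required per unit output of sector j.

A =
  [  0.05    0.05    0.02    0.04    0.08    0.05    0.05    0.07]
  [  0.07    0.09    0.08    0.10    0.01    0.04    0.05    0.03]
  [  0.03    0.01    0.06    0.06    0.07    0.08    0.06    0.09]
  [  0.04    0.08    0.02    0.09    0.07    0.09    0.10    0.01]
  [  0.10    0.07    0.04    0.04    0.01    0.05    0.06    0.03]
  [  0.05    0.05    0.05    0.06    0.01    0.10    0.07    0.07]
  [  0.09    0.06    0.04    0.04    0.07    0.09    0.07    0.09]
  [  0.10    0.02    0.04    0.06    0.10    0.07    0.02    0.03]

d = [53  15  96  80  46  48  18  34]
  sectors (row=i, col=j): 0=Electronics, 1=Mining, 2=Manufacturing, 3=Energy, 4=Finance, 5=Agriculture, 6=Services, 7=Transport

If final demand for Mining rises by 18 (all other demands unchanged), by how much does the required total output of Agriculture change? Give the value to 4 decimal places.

1.7220

Form M = I − A:
  [  0.95   -0.05   -0.02   -0.04   -0.08   -0.05   -0.05   -0.07]
  [ -0.07    0.91   -0.08   -0.10   -0.01   -0.04   -0.05   -0.03]
  [ -0.03   -0.01    0.94   -0.06   -0.07   -0.08   -0.06   -0.09]
  [ -0.04   -0.08   -0.02    0.91   -0.07   -0.09   -0.10   -0.01]
  [ -0.10   -0.07   -0.04   -0.04    0.99   -0.05   -0.06   -0.03]
  [ -0.05   -0.05   -0.05   -0.06   -0.01    0.90   -0.07   -0.07]
  [ -0.09   -0.06   -0.04   -0.04   -0.07   -0.09    0.93   -0.09]
  [ -0.10   -0.02   -0.04   -0.06   -0.10   -0.07   -0.02    0.97]
Leontief inverse L = M⁻¹:
  [  1.1029    0.0920    0.0522    0.0853    0.1184    0.1030    0.0945    0.1080]
  [  0.1238    1.1396    0.1186    0.1575    0.0572    0.1035    0.1056    0.0758]
  [  0.0877    0.0537    1.0957    0.1104    0.1159    0.1438    0.1114    0.1351]
  [  0.1022    0.1367    0.0609    1.1489    0.1141    0.1591    0.1609    0.0590]
  [  0.1474    0.1113    0.0720    0.0857    1.0499    0.1025    0.1047    0.0712]
  [  0.1057    0.0957    0.0873    0.1133    0.0559    1.1648    0.1224    0.1170]
  [  0.1589    0.1145    0.0833    0.1003    0.1230    0.1623    1.1294    0.1441]
  [  0.1523    0.0644    0.0722    0.1067    0.1400    0.1265    0.0694    1.0716]
Total output x = L · d:
  x_0 = 1.1029·53 + 0.0920·15 + 0.0522·96 + 0.0853·80 + 0.1184·46 + 0.1030·48 + 0.0945·18 + 0.1080·34 = 87.4354
  x_1 = 0.1238·53 + 1.1396·15 + 0.1186·96 + 0.1575·80 + 0.0572·46 + 0.1035·48 + 0.1056·18 + 0.0758·34 = 59.7182
  x_2 = 0.0877·53 + 0.0537·15 + 1.0957·96 + 0.1104·80 + 0.1159·46 + 0.1438·48 + 0.1114·18 + 0.1351·34 = 138.2996
  x_3 = 0.1022·53 + 0.1367·15 + 0.0609·96 + 1.1489·80 + 0.1141·46 + 0.1591·48 + 0.1609·18 + 0.0590·34 = 123.0216
  x_4 = 0.1474·53 + 0.1113·15 + 0.0720·96 + 0.0857·80 + 1.0499·46 + 0.1025·48 + 0.1047·18 + 0.0712·34 = 80.7735
  x_5 = 0.1057·53 + 0.0957·15 + 0.0873·96 + 0.1133·80 + 0.0559·46 + 1.1648·48 + 0.1224·18 + 0.1170·34 = 89.1448
  x_6 = 0.1589·53 + 0.1145·15 + 0.0833·96 + 0.1003·80 + 0.1230·46 + 0.1623·48 + 1.1294·18 + 0.1441·34 = 64.8451
  x_7 = 0.1523·53 + 0.0644·15 + 0.0722·96 + 0.1067·80 + 0.1400·46 + 0.1265·48 + 0.0694·18 + 1.0716·34 = 74.7068
Δx_5 = L[5,1] · Δd_1 = 0.0957 · 18 = 1.7220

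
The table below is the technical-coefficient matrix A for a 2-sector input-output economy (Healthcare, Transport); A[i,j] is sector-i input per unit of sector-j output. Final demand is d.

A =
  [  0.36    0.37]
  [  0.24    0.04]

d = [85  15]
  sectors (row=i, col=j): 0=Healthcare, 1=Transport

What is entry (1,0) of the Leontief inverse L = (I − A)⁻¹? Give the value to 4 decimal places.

L[1,0] = 0.4566

Form M = I − A:
  [  0.64   -0.37]
  [ -0.24    0.96]
Leontief inverse L = M⁻¹:
  [  1.8265    0.7040]
  [  0.4566    1.2177]
Total output x = L · d:
  x_0 = 1.8265·85 + 0.7040·15 = 165.8105
  x_1 = 0.4566·85 + 1.2177·15 = 57.0776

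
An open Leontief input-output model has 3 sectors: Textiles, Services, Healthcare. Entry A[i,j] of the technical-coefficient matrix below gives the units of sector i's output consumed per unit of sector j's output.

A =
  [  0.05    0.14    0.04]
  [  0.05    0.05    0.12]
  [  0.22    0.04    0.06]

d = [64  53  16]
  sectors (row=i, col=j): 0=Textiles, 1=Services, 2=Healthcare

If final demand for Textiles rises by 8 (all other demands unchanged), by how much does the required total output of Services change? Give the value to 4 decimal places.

Form M = I − A:
  [  0.95   -0.14   -0.04]
  [ -0.05    0.95   -0.12]
  [ -0.22   -0.04    0.94]
Leontief inverse L = M⁻¹:
  [  1.0765    0.1614    0.0664]
  [  0.0890    1.0717    0.1406]
  [  0.2557    0.0834    1.0854]
Total output x = L · d:
  x_0 = 1.0765·64 + 0.1614·53 + 0.0664·16 = 78.5156
  x_1 = 0.0890·64 + 1.0717·53 + 0.1406·16 = 64.7411
  x_2 = 0.2557·64 + 0.0834·53 + 1.0854·16 = 38.1522
Δx_1 = L[1,0] · Δd_0 = 0.0890 · 8 = 0.7117

0.7117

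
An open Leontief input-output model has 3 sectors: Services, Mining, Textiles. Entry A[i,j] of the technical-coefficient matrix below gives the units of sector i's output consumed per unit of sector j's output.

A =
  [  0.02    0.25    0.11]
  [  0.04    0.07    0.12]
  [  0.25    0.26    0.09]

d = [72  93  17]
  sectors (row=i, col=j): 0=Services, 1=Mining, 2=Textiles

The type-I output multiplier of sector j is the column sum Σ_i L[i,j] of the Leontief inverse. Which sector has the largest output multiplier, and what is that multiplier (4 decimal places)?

Form M = I − A:
  [  0.98   -0.25   -0.11]
  [ -0.04    0.93   -0.12]
  [ -0.25   -0.26    0.91]
Leontief inverse L = M⁻¹:
  [  1.0789    0.3390    0.1751]
  [  0.0879    1.1440    0.1615]
  [  0.3215    0.4200    1.1932]
Total output x = L · d:
  x_0 = 1.0789·72 + 0.3390·93 + 0.1751·17 = 112.1852
  x_1 = 0.0879·72 + 1.1440·93 + 0.1615·17 = 115.4694
  x_2 = 0.3215·72 + 0.4200·93 + 1.1932·17 = 82.4927
Output multipliers (column sums of L):
  Services: 1.4883
  Mining: 1.9030
  Textiles: 1.5298

Mining (1.9030)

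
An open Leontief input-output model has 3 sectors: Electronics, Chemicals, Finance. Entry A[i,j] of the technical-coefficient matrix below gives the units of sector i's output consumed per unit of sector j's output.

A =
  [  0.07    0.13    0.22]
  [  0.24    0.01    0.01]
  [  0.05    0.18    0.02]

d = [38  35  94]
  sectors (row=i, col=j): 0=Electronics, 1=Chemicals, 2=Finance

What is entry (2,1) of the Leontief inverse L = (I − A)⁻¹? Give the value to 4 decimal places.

Form M = I − A:
  [  0.93   -0.13   -0.22]
  [ -0.24    0.99   -0.01]
  [ -0.05   -0.18    0.98]
Leontief inverse L = M⁻¹:
  [  1.1399    0.1966    0.2579]
  [  0.2774    1.0598    0.0731]
  [  0.1091    0.2047    1.0470]
Total output x = L · d:
  x_0 = 1.1399·38 + 0.1966·35 + 0.2579·94 = 74.4366
  x_1 = 0.2774·38 + 1.0598·35 + 0.0731·94 = 54.5071
  x_2 = 0.1091·38 + 0.2047·35 + 1.0470·94 = 109.7277

L[2,1] = 0.2047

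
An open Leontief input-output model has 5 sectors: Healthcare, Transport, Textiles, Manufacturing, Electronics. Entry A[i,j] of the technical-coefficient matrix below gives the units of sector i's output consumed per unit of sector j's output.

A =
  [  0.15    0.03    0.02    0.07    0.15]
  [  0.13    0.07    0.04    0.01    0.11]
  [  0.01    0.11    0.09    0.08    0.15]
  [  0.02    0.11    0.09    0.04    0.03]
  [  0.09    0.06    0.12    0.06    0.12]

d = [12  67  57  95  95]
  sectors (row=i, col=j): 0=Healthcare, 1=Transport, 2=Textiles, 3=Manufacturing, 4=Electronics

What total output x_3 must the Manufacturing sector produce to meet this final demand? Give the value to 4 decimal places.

Form M = I − A:
  [  0.85   -0.03   -0.02   -0.07   -0.15]
  [ -0.13    0.93   -0.04   -0.01   -0.11]
  [ -0.01   -0.11    0.91   -0.08   -0.15]
  [ -0.02   -0.11   -0.09    0.96   -0.03]
  [ -0.09   -0.06   -0.12   -0.06    0.88]
Leontief inverse L = M⁻¹:
  [  1.2161    0.0757    0.0716    0.1100    0.2327]
  [  0.1913    1.1084    0.0819    0.0440    0.1866]
  [  0.0664    0.1670    1.1499    0.1169    0.2322]
  [  0.0582    0.1479    0.1242    1.0632    0.0858]
  [  0.1504    0.1162    0.1782    0.1027    1.2104]
Total output x = L · d:
  x_0 = 1.2161·12 + 0.0757·67 + 0.0716·57 + 0.1100·95 + 0.2327·95 = 56.3053
  x_1 = 0.1913·12 + 1.1084·67 + 0.0819·57 + 0.0440·95 + 0.1866·95 = 103.1282
  x_2 = 0.0664·12 + 0.1670·67 + 1.1499·57 + 0.1169·95 + 0.2322·95 = 110.6895
  x_3 = 0.0582·12 + 0.1479·67 + 0.1242·57 + 1.0632·95 + 0.0858·95 = 126.8405
  x_4 = 0.1504·12 + 0.1162·67 + 0.1782·57 + 0.1027·95 + 1.2104·95 = 144.4867

126.8405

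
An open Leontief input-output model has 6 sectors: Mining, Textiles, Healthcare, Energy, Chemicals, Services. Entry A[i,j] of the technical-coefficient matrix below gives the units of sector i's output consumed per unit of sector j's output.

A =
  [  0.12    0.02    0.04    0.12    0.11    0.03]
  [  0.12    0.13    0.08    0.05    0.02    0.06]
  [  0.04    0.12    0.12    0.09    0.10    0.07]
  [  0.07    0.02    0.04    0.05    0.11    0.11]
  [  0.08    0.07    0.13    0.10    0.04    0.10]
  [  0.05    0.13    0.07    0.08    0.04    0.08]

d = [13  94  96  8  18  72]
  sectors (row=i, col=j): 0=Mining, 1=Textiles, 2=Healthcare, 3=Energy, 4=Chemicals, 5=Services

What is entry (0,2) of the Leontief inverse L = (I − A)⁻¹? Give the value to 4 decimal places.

Form M = I − A:
  [  0.88   -0.02   -0.04   -0.12   -0.11   -0.03]
  [ -0.12    0.87   -0.08   -0.05   -0.02   -0.06]
  [ -0.04   -0.12    0.88   -0.09   -0.10   -0.07]
  [ -0.07   -0.02   -0.04    0.95   -0.11   -0.11]
  [ -0.08   -0.07   -0.13   -0.10    0.96   -0.10]
  [ -0.05   -0.13   -0.07   -0.08   -0.04    0.92]
Leontief inverse L = M⁻¹:
  [  1.1872    0.0736    0.1023    0.1897    0.1738    0.0929]
  [  0.1940    1.2009    0.1449    0.1200    0.0810    0.1188]
  [  0.1207    0.2087    1.2054    0.1707    0.1695    0.1481]
  [  0.1284    0.0806    0.1010    1.1138    0.1615    0.1679]
  [  0.1552    0.1515    0.2070    0.1788    1.1119    0.1729]
  [  0.1190    0.2032    0.1355    0.1449    0.0962    1.1422]
Total output x = L · d:
  x_0 = 1.1872·13 + 0.0736·94 + 0.1023·96 + 0.1897·8 + 0.1738·18 + 0.0929·72 = 43.5139
  x_1 = 0.1940·13 + 1.2009·94 + 0.1449·96 + 0.1200·8 + 0.0810·18 + 0.1188·72 = 140.2875
  x_2 = 0.1207·13 + 0.2087·94 + 1.2054·96 + 0.1707·8 + 0.1695·18 + 0.1481·72 = 151.9863
  x_3 = 0.1284·13 + 0.0806·94 + 0.1010·96 + 1.1138·8 + 0.1615·18 + 0.1679·72 = 42.8419
  x_4 = 0.1552·13 + 0.1515·94 + 0.2070·96 + 0.1788·8 + 1.1119·18 + 0.1729·72 = 70.0229
  x_5 = 0.1190·13 + 0.2032·94 + 0.1355·96 + 0.1449·8 + 0.0962·18 + 1.1422·72 = 118.7830

L[0,2] = 0.1023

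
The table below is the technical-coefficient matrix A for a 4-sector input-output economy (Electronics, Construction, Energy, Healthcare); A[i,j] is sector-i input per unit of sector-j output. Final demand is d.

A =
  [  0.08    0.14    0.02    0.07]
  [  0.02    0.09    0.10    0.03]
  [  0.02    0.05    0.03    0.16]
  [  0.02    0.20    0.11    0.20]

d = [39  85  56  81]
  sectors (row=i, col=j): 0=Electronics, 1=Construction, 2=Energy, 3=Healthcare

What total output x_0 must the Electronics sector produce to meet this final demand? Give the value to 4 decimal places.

71.8049

Form M = I − A:
  [  0.92   -0.14   -0.02   -0.07]
  [ -0.02    0.91   -0.10   -0.03]
  [ -0.02   -0.05    0.97   -0.16]
  [ -0.02   -0.20   -0.11    0.80]
Leontief inverse L = M⁻¹:
  [  1.0949    0.1966    0.0558    0.1143]
  [  0.0287    1.1255    0.1245    0.0696]
  [  0.0304    0.1118    1.0681    0.2205]
  [  0.0387    0.3017    0.1794    1.3006]
Total output x = L · d:
  x_0 = 1.0949·39 + 0.1966·85 + 0.0558·56 + 0.1143·81 = 71.8049
  x_1 = 0.0287·39 + 1.1255·85 + 0.1245·56 + 0.0696·81 = 109.3943
  x_2 = 0.0304·39 + 0.1118·85 + 1.0681·56 + 0.2205·81 = 88.3637
  x_3 = 0.0387·39 + 0.3017·85 + 0.1794·56 + 1.3006·81 = 142.5437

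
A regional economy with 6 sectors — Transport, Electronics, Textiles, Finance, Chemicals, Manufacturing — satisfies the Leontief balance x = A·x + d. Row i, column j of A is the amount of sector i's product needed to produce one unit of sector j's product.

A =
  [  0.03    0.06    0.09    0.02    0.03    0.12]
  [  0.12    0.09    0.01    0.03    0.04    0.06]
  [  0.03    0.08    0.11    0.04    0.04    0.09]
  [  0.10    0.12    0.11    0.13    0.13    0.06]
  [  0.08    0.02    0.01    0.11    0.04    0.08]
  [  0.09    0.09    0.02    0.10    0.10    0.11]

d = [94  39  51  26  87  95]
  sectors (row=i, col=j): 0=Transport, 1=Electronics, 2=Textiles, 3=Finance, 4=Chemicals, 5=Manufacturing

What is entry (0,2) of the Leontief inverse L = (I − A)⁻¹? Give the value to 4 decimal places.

L[0,2] = 0.1227

Form M = I − A:
  [  0.97   -0.06   -0.09   -0.02   -0.03   -0.12]
  [ -0.12    0.91   -0.01   -0.03   -0.04   -0.06]
  [ -0.03   -0.08    0.89   -0.04   -0.04   -0.09]
  [ -0.10   -0.12   -0.11    0.87   -0.13   -0.06]
  [ -0.08   -0.02   -0.01   -0.11    0.96   -0.08]
  [ -0.09   -0.09   -0.02   -0.10   -0.10    0.89]
Leontief inverse L = M⁻¹:
  [  1.0768    0.1090    0.1227    0.0632    0.0701    0.1755]
  [  0.1655    1.1353    0.0413    0.0675    0.0752    0.1143]
  [  0.0819    0.1345    1.1484    0.0871    0.0834    0.1496]
  [  0.1875    0.2078    0.1770    1.2127    0.2025    0.1571]
  [  0.1291    0.0713    0.0490    0.1607    1.0866    0.1357]
  [  0.1630    0.1602    0.0678    0.1695    0.1614    1.1892]
Total output x = L · d:
  x_0 = 1.0768·94 + 0.1090·39 + 0.1227·51 + 0.0632·26 + 0.0701·87 + 0.1755·95 = 136.1434
  x_1 = 0.1655·94 + 1.1353·39 + 0.0413·51 + 0.0675·26 + 0.0752·87 + 0.1143·95 = 81.1013
  x_2 = 0.0819·94 + 0.1345·39 + 1.1484·51 + 0.0871·26 + 0.0834·87 + 0.1496·95 = 95.2435
  x_3 = 0.1875·94 + 0.2078·39 + 0.1770·51 + 1.2127·26 + 0.2025·87 + 0.1571·95 = 98.8300
  x_4 = 0.1291·94 + 0.0713·39 + 0.0490·51 + 0.1607·26 + 1.0866·87 + 0.1357·95 = 129.0139
  x_5 = 0.1630·94 + 0.1602·39 + 0.0678·51 + 0.1695·26 + 0.1614·87 + 1.1892·95 = 156.4509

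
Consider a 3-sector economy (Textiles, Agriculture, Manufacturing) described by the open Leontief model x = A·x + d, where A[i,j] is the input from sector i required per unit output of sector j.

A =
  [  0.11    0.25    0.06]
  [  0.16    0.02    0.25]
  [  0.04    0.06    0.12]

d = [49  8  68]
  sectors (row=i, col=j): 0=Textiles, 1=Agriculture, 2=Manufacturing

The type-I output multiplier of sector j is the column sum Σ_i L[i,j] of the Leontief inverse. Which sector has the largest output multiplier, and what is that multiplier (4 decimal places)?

Manufacturing (1.6615)

Form M = I − A:
  [  0.89   -0.25   -0.06]
  [ -0.16    0.98   -0.25]
  [ -0.04   -0.06    0.88]
Leontief inverse L = M⁻¹:
  [  1.1876    0.3134    0.1700]
  [  0.2113    1.0942    0.3253]
  [  0.0684    0.0889    1.1663]
Total output x = L · d:
  x_0 = 1.1876·49 + 0.3134·8 + 0.1700·68 = 72.2573
  x_1 = 0.2113·49 + 1.0942·8 + 0.3253·68 = 41.2278
  x_2 = 0.0684·49 + 0.0889·8 + 1.1663·68 = 83.3681
Output multipliers (column sums of L):
  Textiles: 1.4673
  Agriculture: 1.4964
  Manufacturing: 1.6615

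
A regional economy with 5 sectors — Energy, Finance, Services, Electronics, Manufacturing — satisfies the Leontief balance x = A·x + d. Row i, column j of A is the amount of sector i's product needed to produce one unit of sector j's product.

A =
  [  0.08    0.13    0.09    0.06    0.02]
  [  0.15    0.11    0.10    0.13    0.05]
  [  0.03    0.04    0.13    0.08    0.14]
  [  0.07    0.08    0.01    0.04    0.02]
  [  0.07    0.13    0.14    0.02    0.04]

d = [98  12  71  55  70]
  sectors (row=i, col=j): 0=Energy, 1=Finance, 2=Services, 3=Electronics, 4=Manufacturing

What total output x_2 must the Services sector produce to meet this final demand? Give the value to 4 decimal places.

113.9673

Form M = I − A:
  [  0.92   -0.13   -0.09   -0.06   -0.02]
  [ -0.15    0.89   -0.10   -0.13   -0.05]
  [ -0.03   -0.04    0.87   -0.08   -0.14]
  [ -0.07   -0.08   -0.01    0.96   -0.02]
  [ -0.07   -0.13   -0.14   -0.02    0.96]
Leontief inverse L = M⁻¹:
  [  1.1358    0.1910    0.1500    0.1106    0.0578]
  [  0.2228    1.1956    0.1783    0.1927    0.0969]
  [  0.0794    0.1036    1.2007    0.1229    0.1847]
  [  0.1049    0.1187    0.0427    1.0686    0.0369]
  [  0.1268    0.1934    0.2111    0.0743    1.0867]
Total output x = L · d:
  x_0 = 1.1358·98 + 0.1910·12 + 0.1500·71 + 0.1106·55 + 0.0578·70 = 134.3794
  x_1 = 0.2228·98 + 1.1956·12 + 0.1783·71 + 0.1927·55 + 0.0969·70 = 66.2237
  x_2 = 0.0794·98 + 0.1036·12 + 1.2007·71 + 0.1229·55 + 0.1847·70 = 113.9673
  x_3 = 0.1049·98 + 0.1187·12 + 0.0427·71 + 1.0686·55 + 0.0369·70 = 76.0853
  x_4 = 0.1268·98 + 0.1934·12 + 0.2111·71 + 0.0743·55 + 1.0867·70 = 109.8883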